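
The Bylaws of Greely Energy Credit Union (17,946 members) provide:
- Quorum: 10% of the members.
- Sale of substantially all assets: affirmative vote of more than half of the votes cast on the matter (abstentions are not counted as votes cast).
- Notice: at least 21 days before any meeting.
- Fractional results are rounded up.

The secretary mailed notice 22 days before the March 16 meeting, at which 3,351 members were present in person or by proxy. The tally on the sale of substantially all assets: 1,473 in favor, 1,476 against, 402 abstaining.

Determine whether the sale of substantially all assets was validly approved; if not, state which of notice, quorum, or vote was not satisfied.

Notice: 22 days given; 21 required. Satisfied.
Quorum: 10% of 17,946 = 1,794.60, rounded up to 1,795; 3,351 present. Satisfied.
Vote: requires a majority of the votes cast (3,351 − 402 abstaining = 2,949); a majority of 2949 is 1475, so 1,475 needed; 1,473 in favor. Not satisfied.

Invalid — vote requirement not satisfied.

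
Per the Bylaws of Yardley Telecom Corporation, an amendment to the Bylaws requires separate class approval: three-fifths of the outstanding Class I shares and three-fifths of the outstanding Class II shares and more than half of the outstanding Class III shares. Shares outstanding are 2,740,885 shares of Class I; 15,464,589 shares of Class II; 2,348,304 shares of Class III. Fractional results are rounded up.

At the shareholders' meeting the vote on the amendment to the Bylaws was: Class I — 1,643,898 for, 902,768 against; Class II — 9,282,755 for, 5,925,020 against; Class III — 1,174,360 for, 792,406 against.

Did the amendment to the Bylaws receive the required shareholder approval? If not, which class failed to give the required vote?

Not approved — the Class I shares did not give the required vote.

Class I: 3/5 of 2740885 = 1644531; 1,644,531 required, 1,643,898 in favor — not approved.
Class II: 3/5 of 15464589 = 9278753.40, rounded up to 9278754; 9,278,754 required, 9,282,755 in favor — approved.
Class III: a majority of 2348304 is 1174153; 1,174,153 required, 1,174,360 in favor — approved.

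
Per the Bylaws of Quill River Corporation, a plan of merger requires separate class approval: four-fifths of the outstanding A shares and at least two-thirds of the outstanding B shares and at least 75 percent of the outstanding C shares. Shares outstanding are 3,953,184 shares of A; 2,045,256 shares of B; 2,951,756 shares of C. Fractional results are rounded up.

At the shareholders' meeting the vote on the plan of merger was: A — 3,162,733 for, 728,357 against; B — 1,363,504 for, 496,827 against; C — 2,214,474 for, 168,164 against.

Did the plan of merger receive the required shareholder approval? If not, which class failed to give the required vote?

A: 4/5 of 3953184 = 3162547.20, rounded up to 3162548; 3,162,548 required, 3,162,733 in favor — approved.
B: 2/3 of 2045256 = 1363504; 1,363,504 required, 1,363,504 in favor — approved.
C: 3/4 of 2951756 = 2213817; 2,213,817 required, 2,214,474 in favor — approved.

Approved — every class gave the required vote.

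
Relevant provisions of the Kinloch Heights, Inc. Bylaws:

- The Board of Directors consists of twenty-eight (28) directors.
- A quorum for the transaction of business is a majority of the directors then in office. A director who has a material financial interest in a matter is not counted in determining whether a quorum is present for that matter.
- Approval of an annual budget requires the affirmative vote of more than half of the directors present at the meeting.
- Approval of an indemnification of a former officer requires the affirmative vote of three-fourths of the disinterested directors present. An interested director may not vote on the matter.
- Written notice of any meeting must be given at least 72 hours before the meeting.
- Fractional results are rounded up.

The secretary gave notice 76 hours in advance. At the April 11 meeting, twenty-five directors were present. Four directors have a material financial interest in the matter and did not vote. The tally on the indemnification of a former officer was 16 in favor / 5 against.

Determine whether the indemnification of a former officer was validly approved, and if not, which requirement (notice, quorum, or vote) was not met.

Notice: 76 hours given; 72 required (76 ≥ 72). Satisfied.
Quorum: 25 present, but the 4 interested directors do not count, leaving 21. Quorum is 15. Satisfied.
Vote: the indemnification of a former officer requires three-fourths of the disinterested directors present (25 − 4 = 21). 3/4 of 21 = 15.75, rounded up to 16, so 16 affirmative votes are needed; 16 voted in favor. Satisfied.

Valid — all requirements satisfied.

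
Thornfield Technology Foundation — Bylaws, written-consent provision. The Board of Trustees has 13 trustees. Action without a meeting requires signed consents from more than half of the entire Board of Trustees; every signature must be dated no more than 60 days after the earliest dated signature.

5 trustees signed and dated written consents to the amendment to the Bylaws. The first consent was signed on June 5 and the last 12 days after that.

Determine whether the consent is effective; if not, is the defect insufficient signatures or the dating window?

Not effective — insufficient signatures.

Signatures required: more than half of 13 — a majority of 13 is 7, so 7 needed; 5 signed. Insufficient.
Dating window: the latest signature is 12 days after the earliest; the limit is 60 days. Within the window.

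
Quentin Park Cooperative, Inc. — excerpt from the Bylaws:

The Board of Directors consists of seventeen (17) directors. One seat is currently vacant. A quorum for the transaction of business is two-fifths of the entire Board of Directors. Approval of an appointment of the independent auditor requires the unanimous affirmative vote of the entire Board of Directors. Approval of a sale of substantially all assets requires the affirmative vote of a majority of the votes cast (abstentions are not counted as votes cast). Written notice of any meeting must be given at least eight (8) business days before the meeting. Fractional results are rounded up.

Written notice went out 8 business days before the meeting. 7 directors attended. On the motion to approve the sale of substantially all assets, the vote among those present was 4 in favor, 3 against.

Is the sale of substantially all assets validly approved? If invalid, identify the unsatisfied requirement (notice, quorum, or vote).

Valid — all requirements satisfied.

Notice: 8 business days given; 8 required (8 ≥ 8). Satisfied.
Quorum: 7 present; quorum is 7. Satisfied.
Vote: the sale of substantially all assets requires a majority of the votes cast (7). A majority of 7 is 4, so 4 affirmative votes are needed; 4 voted in favor. Satisfied.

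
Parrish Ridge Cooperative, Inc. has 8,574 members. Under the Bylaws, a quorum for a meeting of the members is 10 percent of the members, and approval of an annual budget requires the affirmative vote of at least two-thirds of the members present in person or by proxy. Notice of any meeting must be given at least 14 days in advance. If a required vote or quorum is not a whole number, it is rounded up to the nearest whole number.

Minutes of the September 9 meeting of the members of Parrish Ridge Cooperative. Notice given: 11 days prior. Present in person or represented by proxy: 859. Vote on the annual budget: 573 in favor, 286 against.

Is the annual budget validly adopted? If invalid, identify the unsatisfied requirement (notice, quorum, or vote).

Invalid — notice requirement not satisfied.

Notice: 11 days given; 14 required. Not satisfied.
Quorum: 10% of 8,574 = 857.40, rounded up to 858; 859 present. Satisfied.
Vote: requires two-thirds of those present (859); 2/3 of 859 = 572.67, rounded up to 573, so 573 needed; 573 in favor. Satisfied.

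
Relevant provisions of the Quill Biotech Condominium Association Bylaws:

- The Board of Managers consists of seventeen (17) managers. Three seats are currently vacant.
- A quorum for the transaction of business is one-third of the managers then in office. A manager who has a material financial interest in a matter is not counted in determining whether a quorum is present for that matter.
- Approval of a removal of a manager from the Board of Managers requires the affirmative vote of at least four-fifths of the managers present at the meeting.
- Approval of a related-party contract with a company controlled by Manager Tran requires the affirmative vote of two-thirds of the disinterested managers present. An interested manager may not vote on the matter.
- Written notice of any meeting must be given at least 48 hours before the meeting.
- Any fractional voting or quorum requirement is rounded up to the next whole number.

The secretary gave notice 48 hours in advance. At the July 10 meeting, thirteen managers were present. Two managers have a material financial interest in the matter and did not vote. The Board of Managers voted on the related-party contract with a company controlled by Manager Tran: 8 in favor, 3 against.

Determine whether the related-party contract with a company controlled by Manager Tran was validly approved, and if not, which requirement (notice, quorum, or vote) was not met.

Valid — all requirements satisfied.

Notice: 48 hours given; 48 required (48 ≥ 48). Satisfied.
Quorum: 13 present, but the 2 interested managers do not count, leaving 11. Quorum is 5. Satisfied.
Vote: the related-party contract with a company controlled by Manager Tran requires two-thirds of the disinterested managers present (13 − 2 = 11). 2/3 of 11 = 7.33, rounded up to 8, so 8 affirmative votes are needed; 8 voted in favor. Satisfied.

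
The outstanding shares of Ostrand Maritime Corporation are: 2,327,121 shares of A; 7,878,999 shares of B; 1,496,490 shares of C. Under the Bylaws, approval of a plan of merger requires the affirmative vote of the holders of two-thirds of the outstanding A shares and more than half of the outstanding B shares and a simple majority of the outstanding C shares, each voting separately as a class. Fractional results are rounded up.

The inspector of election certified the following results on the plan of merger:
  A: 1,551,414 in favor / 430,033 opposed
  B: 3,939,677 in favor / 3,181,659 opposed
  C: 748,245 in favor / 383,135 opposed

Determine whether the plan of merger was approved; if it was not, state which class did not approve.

Not approved — the C shares did not give the required vote.

A: 2/3 of 2327121 = 1551414; 1,551,414 required, 1,551,414 in favor — approved.
B: a majority of 7878999 is 3939500; 3,939,500 required, 3,939,677 in favor — approved.
C: a majority of 1496490 is 748246; 748,246 required, 748,245 in favor — not approved.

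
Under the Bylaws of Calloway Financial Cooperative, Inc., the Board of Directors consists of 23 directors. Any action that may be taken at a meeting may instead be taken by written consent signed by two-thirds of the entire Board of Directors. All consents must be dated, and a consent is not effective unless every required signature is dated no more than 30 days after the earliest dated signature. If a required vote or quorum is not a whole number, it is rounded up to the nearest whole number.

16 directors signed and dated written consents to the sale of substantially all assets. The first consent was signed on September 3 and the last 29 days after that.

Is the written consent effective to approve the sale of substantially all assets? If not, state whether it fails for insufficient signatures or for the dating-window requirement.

Signatures required: two-thirds of 23 — 2/3 of 23 = 15.33, rounded up to 16, so 16 needed; 16 signed. Sufficient.
Dating window: the latest signature is 29 days after the earliest; the limit is 30 days. Within the window.

Effective — both the signature and dating-window requirements are satisfied.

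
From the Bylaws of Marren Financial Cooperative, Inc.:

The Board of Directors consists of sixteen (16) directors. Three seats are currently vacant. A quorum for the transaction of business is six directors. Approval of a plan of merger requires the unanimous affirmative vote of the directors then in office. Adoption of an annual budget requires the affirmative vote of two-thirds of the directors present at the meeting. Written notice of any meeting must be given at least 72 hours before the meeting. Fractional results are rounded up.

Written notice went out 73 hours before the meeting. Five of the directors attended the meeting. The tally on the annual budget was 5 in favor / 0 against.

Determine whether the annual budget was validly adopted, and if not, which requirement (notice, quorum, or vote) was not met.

Invalid — quorum requirement not satisfied.

Notice: 73 hours given; 72 required (73 ≥ 72). Satisfied.
Quorum: 5 present; quorum is 6. Not satisfied.
Vote: the annual budget requires two-thirds of the directors present (5). 2/3 of 5 = 3.33, rounded up to 4, so 4 affirmative votes are needed; 5 voted in favor. Satisfied. (Moot — without a quorum no business can be validly transacted.)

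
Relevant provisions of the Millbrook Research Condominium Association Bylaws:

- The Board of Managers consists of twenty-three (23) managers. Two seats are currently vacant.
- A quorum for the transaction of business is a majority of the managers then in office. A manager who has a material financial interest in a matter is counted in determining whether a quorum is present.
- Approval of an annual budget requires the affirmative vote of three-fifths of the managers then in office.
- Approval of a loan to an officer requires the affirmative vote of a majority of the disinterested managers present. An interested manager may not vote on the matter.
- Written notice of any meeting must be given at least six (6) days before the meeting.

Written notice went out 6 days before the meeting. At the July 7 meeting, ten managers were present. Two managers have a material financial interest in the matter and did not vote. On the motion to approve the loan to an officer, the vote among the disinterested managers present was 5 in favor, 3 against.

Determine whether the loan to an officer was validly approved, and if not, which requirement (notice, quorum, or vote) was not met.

Invalid — quorum requirement not satisfied.

Notice: 6 days given; 6 required (6 ≥ 6). Satisfied.
Quorum: 10 present (interested managers count toward quorum); quorum is 11. Not satisfied.
Vote: the loan to an officer requires a majority of the disinterested managers present (10 − 2 = 8). A majority of 8 is 5, so 5 affirmative votes are needed; 5 voted in favor. Satisfied. (Moot — without a quorum no business can be validly transacted.)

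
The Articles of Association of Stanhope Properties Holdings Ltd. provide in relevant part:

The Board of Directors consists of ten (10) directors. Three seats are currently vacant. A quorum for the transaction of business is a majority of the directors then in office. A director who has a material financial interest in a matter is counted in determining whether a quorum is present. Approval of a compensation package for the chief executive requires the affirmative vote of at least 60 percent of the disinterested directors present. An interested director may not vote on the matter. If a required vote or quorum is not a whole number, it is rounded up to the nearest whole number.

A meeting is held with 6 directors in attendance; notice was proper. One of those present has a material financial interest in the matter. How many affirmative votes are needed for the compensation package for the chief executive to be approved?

3

The compensation package for the chief executive requires three-fifths of the disinterested directors present (6 − 1 = 5).
3/5 of 5 = 3.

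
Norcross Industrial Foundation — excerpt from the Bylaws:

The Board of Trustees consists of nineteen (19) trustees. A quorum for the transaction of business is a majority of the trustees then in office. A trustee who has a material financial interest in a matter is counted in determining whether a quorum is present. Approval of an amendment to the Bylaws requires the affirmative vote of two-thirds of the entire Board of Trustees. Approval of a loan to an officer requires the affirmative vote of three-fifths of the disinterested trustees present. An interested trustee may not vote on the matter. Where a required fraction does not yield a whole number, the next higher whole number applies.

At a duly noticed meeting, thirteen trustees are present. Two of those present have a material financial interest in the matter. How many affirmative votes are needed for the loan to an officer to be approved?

The loan to an officer requires three-fifths of the disinterested trustees present (13 − 2 = 11).
3/5 of 11 = 6.60, rounded up to 7.

7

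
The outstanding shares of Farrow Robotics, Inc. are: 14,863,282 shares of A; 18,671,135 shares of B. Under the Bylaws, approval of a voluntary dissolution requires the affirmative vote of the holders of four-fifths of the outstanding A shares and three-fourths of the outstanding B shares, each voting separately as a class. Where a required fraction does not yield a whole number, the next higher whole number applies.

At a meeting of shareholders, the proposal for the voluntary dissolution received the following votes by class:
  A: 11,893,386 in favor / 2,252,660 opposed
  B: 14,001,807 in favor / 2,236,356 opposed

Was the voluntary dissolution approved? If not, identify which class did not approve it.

A: 4/5 of 14863282 = 11890625.60, rounded up to 11890626; 11,890,626 required, 11,893,386 in favor — approved.
B: 3/4 of 18671135 = 14003351.25, rounded up to 14003352; 14,003,352 required, 14,001,807 in favor — not approved.

Not approved — the B shares did not give the required vote.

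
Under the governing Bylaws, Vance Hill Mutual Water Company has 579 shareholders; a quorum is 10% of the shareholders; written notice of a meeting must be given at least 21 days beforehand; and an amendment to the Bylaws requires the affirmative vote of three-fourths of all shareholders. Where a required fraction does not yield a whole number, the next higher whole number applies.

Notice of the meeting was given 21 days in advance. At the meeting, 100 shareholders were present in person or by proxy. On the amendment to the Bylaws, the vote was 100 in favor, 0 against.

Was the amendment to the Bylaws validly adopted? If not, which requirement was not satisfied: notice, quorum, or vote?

Notice: 21 days given; 21 required. Satisfied.
Quorum: 10% of 579 = 57.90, rounded up to 58; 100 present. Satisfied.
Vote: requires three-fourths of all shareholders (579); 3/4 of 579 = 434.25, rounded up to 435, so 435 needed; 100 in favor. Not satisfied.

Invalid — vote requirement not satisfied.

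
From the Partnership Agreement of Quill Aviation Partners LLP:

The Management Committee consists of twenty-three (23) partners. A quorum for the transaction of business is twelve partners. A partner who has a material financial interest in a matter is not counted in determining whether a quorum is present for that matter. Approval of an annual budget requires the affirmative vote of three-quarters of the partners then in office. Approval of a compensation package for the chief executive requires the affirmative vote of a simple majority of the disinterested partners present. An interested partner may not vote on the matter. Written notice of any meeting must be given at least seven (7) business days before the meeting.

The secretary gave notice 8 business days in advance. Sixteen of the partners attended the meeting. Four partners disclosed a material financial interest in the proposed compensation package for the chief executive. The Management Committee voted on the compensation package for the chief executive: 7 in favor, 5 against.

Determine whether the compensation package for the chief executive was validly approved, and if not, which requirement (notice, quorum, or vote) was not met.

Notice: 8 business days given; 7 required (8 ≥ 7). Satisfied.
Quorum: 16 present, but the 4 interested partners do not count, leaving 12. Quorum is 12. Satisfied.
Vote: the compensation package for the chief executive requires a majority of the disinterested partners present (16 − 4 = 12). A majority of 12 is 7, so 7 affirmative votes are needed; 7 voted in favor. Satisfied.

Valid — all requirements satisfied.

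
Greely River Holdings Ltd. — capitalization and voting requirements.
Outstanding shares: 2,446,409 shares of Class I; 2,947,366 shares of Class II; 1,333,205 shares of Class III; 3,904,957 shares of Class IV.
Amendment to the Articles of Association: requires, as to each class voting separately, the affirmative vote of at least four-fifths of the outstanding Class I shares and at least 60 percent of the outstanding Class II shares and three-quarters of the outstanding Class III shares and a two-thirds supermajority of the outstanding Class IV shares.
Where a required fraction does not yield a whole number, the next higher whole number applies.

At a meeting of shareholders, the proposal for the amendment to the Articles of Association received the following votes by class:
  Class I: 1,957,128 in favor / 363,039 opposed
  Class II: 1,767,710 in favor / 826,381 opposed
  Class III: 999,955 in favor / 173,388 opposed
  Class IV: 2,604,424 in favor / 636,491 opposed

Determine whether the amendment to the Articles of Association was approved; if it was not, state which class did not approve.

Not approved — the Class II shares did not give the required vote.

Class I: 4/5 of 2446409 = 1957127.20, rounded up to 1957128; 1,957,128 required, 1,957,128 in favor — approved.
Class II: 3/5 of 2947366 = 1768419.60, rounded up to 1768420; 1,768,420 required, 1,767,710 in favor — not approved.
Class III: 3/4 of 1333205 = 999903.75, rounded up to 999904; 999,904 required, 999,955 in favor — approved.
Class IV: 2/3 of 3904957 = 2603304.67, rounded up to 2603305; 2,603,305 required, 2,604,424 in favor — approved.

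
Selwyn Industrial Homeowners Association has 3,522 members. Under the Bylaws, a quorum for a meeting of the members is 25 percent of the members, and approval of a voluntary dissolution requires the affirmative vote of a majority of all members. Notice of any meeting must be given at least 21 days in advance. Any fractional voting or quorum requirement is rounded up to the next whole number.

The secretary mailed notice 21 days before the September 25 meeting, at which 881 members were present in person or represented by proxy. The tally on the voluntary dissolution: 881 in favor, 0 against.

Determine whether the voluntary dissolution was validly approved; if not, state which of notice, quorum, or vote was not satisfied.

Notice: 21 days given; 21 required. Satisfied.
Quorum: 25% of 3,522 = 880.50, rounded up to 881; 881 present. Satisfied.
Vote: requires a majority of all members (3,522); a majority of 3522 is 1762, so 1,762 needed; 881 in favor. Not satisfied.

Invalid — vote requirement not satisfied.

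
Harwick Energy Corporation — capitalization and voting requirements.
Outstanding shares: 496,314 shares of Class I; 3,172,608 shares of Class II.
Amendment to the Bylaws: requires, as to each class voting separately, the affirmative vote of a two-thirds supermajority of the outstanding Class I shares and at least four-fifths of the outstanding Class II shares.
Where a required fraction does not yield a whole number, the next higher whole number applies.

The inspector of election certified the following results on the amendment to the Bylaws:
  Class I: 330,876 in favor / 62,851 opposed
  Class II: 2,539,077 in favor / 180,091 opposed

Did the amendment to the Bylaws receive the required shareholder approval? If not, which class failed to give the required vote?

Approved — every class gave the required vote.

Class I: 2/3 of 496314 = 330876; 330,876 required, 330,876 in favor — approved.
Class II: 4/5 of 3172608 = 2538086.40, rounded up to 2538087; 2,538,087 required, 2,539,077 in favor — approved.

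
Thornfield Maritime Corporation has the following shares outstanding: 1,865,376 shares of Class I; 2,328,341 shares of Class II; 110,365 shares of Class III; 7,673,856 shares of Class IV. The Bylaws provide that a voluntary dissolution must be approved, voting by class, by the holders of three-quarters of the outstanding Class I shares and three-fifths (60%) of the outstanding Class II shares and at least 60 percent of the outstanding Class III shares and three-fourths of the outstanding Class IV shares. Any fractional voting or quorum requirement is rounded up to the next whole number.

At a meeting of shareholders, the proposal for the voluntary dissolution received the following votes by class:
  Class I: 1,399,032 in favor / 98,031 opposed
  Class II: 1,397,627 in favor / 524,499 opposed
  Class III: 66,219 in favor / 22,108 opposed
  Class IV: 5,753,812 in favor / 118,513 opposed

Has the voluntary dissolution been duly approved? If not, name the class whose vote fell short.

Not approved — the Class IV shares did not give the required vote.

Class I: 3/4 of 1865376 = 1399032; 1,399,032 required, 1,399,032 in favor — approved.
Class II: 3/5 of 2328341 = 1397004.60, rounded up to 1397005; 1,397,005 required, 1,397,627 in favor — approved.
Class III: 3/5 of 110365 = 66219; 66,219 required, 66,219 in favor — approved.
Class IV: 3/4 of 7673856 = 5755392; 5,755,392 required, 5,753,812 in favor — not approved.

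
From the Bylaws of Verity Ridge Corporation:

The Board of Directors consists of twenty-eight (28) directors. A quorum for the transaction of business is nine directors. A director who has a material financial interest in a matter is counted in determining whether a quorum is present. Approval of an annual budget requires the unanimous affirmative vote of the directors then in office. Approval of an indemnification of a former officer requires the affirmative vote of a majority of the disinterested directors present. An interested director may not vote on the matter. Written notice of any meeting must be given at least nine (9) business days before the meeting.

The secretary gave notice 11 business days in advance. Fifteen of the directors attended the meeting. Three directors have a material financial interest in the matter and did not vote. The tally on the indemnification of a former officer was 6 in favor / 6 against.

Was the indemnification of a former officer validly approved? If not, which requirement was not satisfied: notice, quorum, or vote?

Invalid — vote requirement not satisfied.

Notice: 11 business days given; 9 required (11 ≥ 9). Satisfied.
Quorum: 15 present (interested directors count toward quorum); quorum is 9. Satisfied.
Vote: the indemnification of a former officer requires a majority of the disinterested directors present (15 − 3 = 12). A majority of 12 is 7, so 7 affirmative votes are needed; 6 voted in favor. Not satisfied.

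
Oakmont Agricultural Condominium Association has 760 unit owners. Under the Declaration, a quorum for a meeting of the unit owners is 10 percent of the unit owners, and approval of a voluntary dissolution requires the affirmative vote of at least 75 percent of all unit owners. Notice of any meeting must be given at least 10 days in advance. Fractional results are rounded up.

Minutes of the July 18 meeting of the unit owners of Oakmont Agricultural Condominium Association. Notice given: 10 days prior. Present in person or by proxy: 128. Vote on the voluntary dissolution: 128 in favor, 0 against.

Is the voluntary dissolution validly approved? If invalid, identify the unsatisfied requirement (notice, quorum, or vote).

Notice: 10 days given; 10 required. Satisfied.
Quorum: 10% of 760 = 76; 128 present. Satisfied.
Vote: requires three-fourths of all unit owners (760); 3/4 of 760 = 570, so 570 needed; 128 in favor. Not satisfied.

Invalid — vote requirement not satisfied.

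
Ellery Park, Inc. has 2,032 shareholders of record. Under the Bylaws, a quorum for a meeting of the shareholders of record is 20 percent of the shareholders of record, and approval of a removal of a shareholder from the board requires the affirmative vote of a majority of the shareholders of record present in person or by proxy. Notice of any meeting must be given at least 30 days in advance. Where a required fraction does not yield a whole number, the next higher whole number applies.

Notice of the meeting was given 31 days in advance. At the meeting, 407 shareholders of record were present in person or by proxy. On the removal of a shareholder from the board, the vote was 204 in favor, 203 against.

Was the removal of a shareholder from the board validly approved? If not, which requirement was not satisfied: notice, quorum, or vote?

Notice: 31 days given; 30 required. Satisfied.
Quorum: 20% of 2,032 = 406.40, rounded up to 407; 407 present. Satisfied.
Vote: requires a majority of those present (407); a majority of 407 is 204, so 204 needed; 204 in favor. Satisfied.

Valid — all requirements satisfied.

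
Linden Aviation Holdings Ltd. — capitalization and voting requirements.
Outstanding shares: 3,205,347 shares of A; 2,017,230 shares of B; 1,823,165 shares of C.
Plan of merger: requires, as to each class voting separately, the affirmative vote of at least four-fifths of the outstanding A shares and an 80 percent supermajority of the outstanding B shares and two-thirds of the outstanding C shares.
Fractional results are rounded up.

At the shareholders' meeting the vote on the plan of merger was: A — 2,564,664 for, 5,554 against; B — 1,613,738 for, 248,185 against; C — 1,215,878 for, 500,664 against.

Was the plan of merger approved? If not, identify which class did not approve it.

Not approved — the B shares did not give the required vote.

A: 4/5 of 3205347 = 2564277.60, rounded up to 2564278; 2,564,278 required, 2,564,664 in favor — approved.
B: 4/5 of 2017230 = 1613784; 1,613,784 required, 1,613,738 in favor — not approved.
C: 2/3 of 1823165 = 1215443.33, rounded up to 1215444; 1,215,444 required, 1,215,878 in favor — approved.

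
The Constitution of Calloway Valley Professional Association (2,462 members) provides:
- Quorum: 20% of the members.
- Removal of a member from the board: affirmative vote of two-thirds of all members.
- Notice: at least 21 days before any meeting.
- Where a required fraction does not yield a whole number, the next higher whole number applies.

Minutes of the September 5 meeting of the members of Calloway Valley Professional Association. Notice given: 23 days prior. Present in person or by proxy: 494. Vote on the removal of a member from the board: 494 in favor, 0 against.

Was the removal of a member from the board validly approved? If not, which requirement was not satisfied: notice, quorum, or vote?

Notice: 23 days given; 21 required. Satisfied.
Quorum: 20% of 2,462 = 492.40, rounded up to 493; 494 present. Satisfied.
Vote: requires two-thirds of all members (2,462); 2/3 of 2462 = 1641.33, rounded up to 1642, so 1,642 needed; 494 in favor. Not satisfied.

Invalid — vote requirement not satisfied.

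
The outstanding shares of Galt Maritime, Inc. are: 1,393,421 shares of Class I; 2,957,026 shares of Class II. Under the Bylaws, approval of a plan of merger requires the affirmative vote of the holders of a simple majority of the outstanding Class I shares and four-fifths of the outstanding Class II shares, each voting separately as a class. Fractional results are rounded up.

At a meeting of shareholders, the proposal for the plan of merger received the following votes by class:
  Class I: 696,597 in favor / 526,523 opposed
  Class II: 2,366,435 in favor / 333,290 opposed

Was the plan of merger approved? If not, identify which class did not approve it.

Not approved — the Class I shares did not give the required vote.

Class I: a majority of 1393421 is 696711; 696,711 required, 696,597 in favor — not approved.
Class II: 4/5 of 2957026 = 2365620.80, rounded up to 2365621; 2,365,621 required, 2,366,435 in favor — approved.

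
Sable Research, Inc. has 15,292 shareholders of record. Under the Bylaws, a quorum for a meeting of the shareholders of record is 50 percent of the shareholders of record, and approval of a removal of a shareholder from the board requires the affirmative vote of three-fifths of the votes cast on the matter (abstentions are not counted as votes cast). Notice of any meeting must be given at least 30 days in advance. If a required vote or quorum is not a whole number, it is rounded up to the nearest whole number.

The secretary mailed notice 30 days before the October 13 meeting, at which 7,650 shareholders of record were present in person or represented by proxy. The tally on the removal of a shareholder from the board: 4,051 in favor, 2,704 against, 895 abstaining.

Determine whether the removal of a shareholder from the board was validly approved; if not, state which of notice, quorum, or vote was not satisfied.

Notice: 30 days given; 30 required. Satisfied.
Quorum: 50% of 15,292 = 7,646; 7,650 present. Satisfied.
Vote: requires three-fifths of the votes cast (7,650 − 895 abstaining = 6,755); 3/5 of 6755 = 4053, so 4,053 needed; 4,051 in favor. Not satisfied.

Invalid — vote requirement not satisfied.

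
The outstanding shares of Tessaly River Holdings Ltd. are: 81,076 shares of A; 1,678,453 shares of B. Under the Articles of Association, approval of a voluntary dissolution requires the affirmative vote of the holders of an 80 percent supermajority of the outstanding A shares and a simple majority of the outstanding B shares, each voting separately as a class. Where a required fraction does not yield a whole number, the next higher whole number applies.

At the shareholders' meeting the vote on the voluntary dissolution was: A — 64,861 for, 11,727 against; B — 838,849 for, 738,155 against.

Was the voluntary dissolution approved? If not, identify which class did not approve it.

Not approved — the B shares did not give the required vote.

A: 4/5 of 81076 = 64860.80, rounded up to 64861; 64,861 required, 64,861 in favor — approved.
B: a majority of 1678453 is 839227; 839,227 required, 838,849 in favor — not approved.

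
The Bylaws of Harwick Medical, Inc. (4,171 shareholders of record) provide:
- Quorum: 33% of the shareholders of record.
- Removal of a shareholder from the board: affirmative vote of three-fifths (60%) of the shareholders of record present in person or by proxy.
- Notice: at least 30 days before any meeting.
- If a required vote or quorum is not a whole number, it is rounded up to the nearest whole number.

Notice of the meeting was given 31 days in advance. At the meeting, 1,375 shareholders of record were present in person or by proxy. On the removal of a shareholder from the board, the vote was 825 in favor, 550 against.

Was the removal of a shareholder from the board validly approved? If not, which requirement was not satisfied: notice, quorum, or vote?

Notice: 31 days given; 30 required. Satisfied.
Quorum: 33% of 4,171 = 1,376.43, rounded up to 1,377; 1,375 present. Not satisfied.
Vote: requires three-fifths of those present (1,375); 3/5 of 1375 = 825, so 825 needed; 825 in favor. Satisfied.

Invalid — quorum requirement not satisfied.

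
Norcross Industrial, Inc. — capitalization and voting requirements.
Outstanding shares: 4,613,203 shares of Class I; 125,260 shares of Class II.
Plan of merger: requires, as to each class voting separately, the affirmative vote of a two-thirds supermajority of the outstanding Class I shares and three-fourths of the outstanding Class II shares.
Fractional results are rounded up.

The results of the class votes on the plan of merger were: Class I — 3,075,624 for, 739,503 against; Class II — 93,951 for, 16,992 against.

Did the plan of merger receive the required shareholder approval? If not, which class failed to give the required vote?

Approved — every class gave the required vote.

Class I: 2/3 of 4613203 = 3075468.67, rounded up to 3075469; 3,075,469 required, 3,075,624 in favor — approved.
Class II: 3/4 of 125260 = 93945; 93,945 required, 93,951 in favor — approved.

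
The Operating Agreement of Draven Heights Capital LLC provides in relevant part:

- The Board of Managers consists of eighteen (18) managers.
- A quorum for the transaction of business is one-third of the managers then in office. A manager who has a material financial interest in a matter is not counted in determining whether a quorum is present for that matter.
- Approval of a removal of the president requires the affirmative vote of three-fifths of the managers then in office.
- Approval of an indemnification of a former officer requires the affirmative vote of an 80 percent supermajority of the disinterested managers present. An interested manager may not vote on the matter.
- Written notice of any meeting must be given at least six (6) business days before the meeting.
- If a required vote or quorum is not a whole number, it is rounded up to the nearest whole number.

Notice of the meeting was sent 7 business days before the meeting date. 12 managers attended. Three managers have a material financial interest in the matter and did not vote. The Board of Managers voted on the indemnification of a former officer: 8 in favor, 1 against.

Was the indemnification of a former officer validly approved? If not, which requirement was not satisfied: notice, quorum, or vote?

Notice: 7 business days given; 6 required (7 ≥ 6). Satisfied.
Quorum: 12 present, but the 3 interested managers do not count, leaving 9. Quorum is 6. Satisfied.
Vote: the indemnification of a former officer requires four-fifths of the disinterested managers present (12 − 3 = 9). 4/5 of 9 = 7.20, rounded up to 8, so 8 affirmative votes are needed; 8 voted in favor. Satisfied.

Valid — all requirements satisfied.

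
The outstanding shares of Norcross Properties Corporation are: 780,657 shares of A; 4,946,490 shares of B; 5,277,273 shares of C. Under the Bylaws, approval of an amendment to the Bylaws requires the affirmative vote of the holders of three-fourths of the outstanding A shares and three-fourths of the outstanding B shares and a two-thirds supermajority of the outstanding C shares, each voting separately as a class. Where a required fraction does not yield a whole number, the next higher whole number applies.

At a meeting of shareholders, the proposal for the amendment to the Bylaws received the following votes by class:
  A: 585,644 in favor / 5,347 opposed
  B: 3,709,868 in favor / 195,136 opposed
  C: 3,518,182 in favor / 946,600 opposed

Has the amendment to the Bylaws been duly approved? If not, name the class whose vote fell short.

Approved — every class gave the required vote.

A: 3/4 of 780657 = 585492.75, rounded up to 585493; 585,493 required, 585,644 in favor — approved.
B: 3/4 of 4946490 = 3709867.50, rounded up to 3709868; 3,709,868 required, 3,709,868 in favor — approved.
C: 2/3 of 5277273 = 3518182; 3,518,182 required, 3,518,182 in favor — approved.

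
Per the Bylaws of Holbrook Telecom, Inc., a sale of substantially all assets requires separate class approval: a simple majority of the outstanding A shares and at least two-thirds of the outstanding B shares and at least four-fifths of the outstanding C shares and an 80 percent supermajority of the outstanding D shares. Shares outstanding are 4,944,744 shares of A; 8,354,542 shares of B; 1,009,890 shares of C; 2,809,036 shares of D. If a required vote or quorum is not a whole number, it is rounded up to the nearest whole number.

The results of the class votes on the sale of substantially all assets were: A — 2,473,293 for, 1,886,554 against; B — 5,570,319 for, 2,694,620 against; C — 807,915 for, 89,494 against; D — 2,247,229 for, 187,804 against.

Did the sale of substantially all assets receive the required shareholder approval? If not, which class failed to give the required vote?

A: a majority of 4944744 is 2472373; 2,472,373 required, 2,473,293 in favor — approved.
B: 2/3 of 8354542 = 5569694.67, rounded up to 5569695; 5,569,695 required, 5,570,319 in favor — approved.
C: 4/5 of 1009890 = 807912; 807,912 required, 807,915 in favor — approved.
D: 4/5 of 2809036 = 2247228.80, rounded up to 2247229; 2,247,229 required, 2,247,229 in favor — approved.

Approved — every class gave the required vote.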